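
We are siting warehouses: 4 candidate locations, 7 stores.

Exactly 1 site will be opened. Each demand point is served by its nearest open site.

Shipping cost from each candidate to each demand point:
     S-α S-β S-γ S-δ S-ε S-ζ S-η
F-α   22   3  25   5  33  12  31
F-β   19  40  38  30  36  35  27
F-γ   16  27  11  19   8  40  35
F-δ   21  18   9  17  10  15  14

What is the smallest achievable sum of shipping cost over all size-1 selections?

104

Open {F-δ}.
  S-α→F-δ 21, S-β→F-δ 18, S-γ→F-δ 9, S-δ→F-δ 17, S-ε→F-δ 10, S-ζ→F-δ 15, S-η→F-δ 14  ⇒ total 104.
Compare {F-α}: total 131.
Compare {F-γ}: total 156.
No size-1 selection does better; minimum is 104.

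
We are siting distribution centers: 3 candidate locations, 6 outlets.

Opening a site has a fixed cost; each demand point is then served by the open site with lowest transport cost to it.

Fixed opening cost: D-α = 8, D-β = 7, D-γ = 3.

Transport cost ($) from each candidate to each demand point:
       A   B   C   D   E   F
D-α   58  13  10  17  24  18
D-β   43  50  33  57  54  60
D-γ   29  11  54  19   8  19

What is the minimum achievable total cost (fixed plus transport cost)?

104

Open {D-α, D-γ}: assign each demand point to its cheapest open site.
  A→D-γ 29, B→D-γ 11, C→D-α 10, D→D-α 17, E→D-γ 8, F→D-α 18
  transport cost 93, fixed 11 → total 104.
Compare {D-α, D-β, D-γ}: transport cost 93 + fixed 18 = 111.
Compare {D-β, D-γ}: transport cost 119 + fixed 10 = 129.
Compare {D-α, D-β}: transport cost 125 + fixed 15 = 140.
All other subsets cost ≥ 111. Minimum total cost: 104.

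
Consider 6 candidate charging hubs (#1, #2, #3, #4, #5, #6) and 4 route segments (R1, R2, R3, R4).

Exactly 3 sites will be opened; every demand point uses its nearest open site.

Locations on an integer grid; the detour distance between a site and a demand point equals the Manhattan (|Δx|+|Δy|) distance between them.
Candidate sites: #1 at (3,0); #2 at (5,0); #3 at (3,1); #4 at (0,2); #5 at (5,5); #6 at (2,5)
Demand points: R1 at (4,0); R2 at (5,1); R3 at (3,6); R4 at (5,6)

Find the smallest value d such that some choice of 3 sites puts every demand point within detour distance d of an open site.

Open {#2, #5, #6}.
  Farthest demand point is R3 at detour distance 2 (to #6); all others are ≤ 2.
With {#3, #5, #6} the worst case is 2.
With {#1, #2, #5} the worst case is 3.
No size-3 selection achieves below 2.

2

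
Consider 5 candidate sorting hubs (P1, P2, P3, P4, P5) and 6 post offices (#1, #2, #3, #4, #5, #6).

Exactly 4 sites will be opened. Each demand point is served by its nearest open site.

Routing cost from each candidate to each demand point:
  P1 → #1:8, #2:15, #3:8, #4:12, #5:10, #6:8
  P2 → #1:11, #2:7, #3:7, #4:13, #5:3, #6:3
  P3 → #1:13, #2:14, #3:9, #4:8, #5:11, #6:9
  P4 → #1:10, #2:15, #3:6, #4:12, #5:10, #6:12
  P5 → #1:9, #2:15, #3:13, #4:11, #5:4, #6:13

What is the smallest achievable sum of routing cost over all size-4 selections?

35

Open {P1, P2, P3, P4}.
  #1→P1 8, #2→P2 7, #3→P4 6, #4→P3 8, #5→P2 3, #6→P2 3  ⇒ total 35.
Compare {P1, P2, P3, P5}: total 36.
Compare {P2, P3, P4, P5}: total 36.
No size-4 selection does better; minimum is 35.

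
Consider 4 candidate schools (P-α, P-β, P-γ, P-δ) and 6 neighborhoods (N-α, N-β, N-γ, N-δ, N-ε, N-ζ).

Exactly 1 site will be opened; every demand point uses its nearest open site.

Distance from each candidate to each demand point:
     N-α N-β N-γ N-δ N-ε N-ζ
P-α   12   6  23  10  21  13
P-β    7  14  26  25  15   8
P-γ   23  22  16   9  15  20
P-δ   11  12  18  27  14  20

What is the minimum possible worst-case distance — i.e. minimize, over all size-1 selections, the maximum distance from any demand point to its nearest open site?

23

Open {P-α}.
  Farthest demand point is N-γ at distance 23 (to P-α); all others are ≤ 23.
With {P-γ} the worst case is 23.
With {P-β} the worst case is 26.
No size-1 selection achieves below 23.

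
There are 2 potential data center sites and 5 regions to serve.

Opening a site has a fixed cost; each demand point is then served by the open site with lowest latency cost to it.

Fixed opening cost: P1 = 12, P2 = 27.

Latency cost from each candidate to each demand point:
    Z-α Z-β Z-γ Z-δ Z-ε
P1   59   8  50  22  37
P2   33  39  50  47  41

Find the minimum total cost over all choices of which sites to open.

Open {P1}: assign each demand point to its cheapest open site.
  Z-α→P1 59, Z-β→P1 8, Z-γ→P1 50, Z-δ→P1 22, Z-ε→P1 37
  latency cost 176, fixed 12 → total 188.
Compare {P1, P2}: latency cost 150 + fixed 39 = 189.
Compare {P2}: latency cost 210 + fixed 27 = 237.

188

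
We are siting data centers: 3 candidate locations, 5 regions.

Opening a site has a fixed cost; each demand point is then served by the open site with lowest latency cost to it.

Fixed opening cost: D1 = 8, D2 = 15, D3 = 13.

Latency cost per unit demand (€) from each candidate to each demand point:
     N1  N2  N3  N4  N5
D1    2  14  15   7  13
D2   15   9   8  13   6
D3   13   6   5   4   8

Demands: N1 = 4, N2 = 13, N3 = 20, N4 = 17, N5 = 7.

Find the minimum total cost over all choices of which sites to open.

Open {D1, D3}: assign each demand point to its cheapest open site.
  N1→D1 4×2=8, N2→D3 13×6=78, N3→D3 20×5=100, N4→D3 17×4=68, N5→D3 7×8=56
  latency cost 310, fixed 21 → total 331.
Compare {D1, D2, D3}: latency cost 296 + fixed 36 = 332.
Compare {D3}: latency cost 354 + fixed 13 = 367.
Compare {D2, D3}: latency cost 340 + fixed 28 = 368.
All other subsets cost ≥ 332. Minimum total cost: 331.

331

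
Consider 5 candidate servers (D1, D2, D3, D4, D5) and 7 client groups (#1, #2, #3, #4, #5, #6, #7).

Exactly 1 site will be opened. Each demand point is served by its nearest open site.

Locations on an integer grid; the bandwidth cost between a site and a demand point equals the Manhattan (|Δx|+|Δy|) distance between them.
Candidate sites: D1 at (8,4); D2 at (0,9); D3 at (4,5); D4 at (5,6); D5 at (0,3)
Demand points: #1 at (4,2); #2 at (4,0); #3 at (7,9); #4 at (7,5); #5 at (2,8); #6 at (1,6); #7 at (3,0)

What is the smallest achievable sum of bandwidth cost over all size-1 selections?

Open {D3}.
  #1→D3 3, #2→D3 5, #3→D3 7, #4→D3 3, #5→D3 5, #6→D3 4, #7→D3 6  ⇒ total 33.
Compare {D4}: total 37.
Compare {D1}: total 50.
No size-1 selection does better; minimum is 33.

33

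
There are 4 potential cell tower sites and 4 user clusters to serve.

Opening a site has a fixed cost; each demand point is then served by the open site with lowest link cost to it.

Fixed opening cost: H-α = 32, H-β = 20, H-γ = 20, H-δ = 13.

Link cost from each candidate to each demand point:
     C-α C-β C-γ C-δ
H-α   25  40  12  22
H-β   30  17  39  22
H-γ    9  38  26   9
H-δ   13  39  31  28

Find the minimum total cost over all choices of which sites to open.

Open {H-β, H-γ}: assign each demand point to its cheapest open site.
  C-α→H-γ 9, C-β→H-β 17, C-γ→H-γ 26, C-δ→H-γ 9
  link cost 61, fixed 40 → total 101.
Compare {H-γ}: link cost 82 + fixed 20 = 102.
Compare {H-β, H-γ, H-δ}: link cost 61 + fixed 53 = 114.
Compare {H-γ, H-δ}: link cost 82 + fixed 33 = 115.
All other subsets cost ≥ 102. Minimum total cost: 101.

101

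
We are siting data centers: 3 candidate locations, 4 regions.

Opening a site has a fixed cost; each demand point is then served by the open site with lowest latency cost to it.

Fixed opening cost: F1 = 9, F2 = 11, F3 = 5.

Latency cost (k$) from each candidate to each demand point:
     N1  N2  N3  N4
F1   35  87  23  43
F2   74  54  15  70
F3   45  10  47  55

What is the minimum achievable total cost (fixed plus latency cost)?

125

Open {F1, F3}: assign each demand point to its cheapest open site.
  N1→F1 35, N2→F3 10, N3→F1 23, N4→F1 43
  latency cost 111, fixed 14 → total 125.
Compare {F1, F2, F3}: latency cost 103 + fixed 25 = 128.
Compare {F2, F3}: latency cost 125 + fixed 16 = 141.
Compare {F3}: latency cost 157 + fixed 5 = 162.
All other subsets cost ≥ 128. Minimum total cost: 125.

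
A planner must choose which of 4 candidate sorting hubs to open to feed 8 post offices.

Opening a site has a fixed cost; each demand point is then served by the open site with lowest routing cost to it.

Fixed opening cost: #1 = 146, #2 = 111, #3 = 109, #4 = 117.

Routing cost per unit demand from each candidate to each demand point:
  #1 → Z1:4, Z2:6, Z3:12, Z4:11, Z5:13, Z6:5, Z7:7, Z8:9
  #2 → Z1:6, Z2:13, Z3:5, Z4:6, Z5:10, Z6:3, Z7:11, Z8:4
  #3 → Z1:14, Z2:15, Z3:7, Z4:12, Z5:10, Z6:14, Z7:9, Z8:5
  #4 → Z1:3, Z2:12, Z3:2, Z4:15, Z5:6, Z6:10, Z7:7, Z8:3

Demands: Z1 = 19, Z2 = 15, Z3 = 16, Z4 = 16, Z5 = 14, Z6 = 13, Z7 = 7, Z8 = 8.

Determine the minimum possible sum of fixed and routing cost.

789

Open {#2, #4}: assign each demand point to its cheapest open site.
  Z1→#4 19×3=57, Z2→#4 15×12=180, Z3→#4 16×2=32, Z4→#2 16×6=96, Z5→#4 14×6=84, Z6→#2 13×3=39, Z7→#4 7×7=49, Z8→#4 8×3=24
  routing cost 561, fixed 228 → total 789.
Compare {#1, #4}: routing cost 577 + fixed 263 = 840.
Compare {#1, #2, #4}: routing cost 471 + fixed 374 = 845.
Compare {#1, #2}: routing cost 602 + fixed 257 = 859.
All other subsets cost ≥ 840. Minimum total cost: 789.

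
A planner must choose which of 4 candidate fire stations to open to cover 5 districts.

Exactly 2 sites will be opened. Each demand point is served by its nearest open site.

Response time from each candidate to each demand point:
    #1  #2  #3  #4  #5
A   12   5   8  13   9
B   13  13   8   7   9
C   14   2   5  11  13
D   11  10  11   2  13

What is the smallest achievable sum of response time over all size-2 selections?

Open {C, D}.
  #1→D 11, #2→C 2, #3→C 5, #4→D 2, #5→C 13  ⇒ total 33.
Compare {A, D}: total 35.
Compare {B, C}: total 36.
No size-2 selection does better; minimum is 33.

33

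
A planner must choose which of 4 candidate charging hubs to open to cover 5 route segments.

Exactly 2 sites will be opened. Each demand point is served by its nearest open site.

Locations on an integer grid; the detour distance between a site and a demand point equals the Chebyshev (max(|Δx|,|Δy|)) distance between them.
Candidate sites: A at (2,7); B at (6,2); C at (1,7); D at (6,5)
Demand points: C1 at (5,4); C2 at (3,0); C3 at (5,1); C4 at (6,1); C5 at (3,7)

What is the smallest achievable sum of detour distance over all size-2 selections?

Open {A, B}.
  C1→B 2, C2→B 3, C3→B 1, C4→B 1, C5→A 1  ⇒ total 8.
Compare {B, C}: total 9.
Compare {B, D}: total 9.
No size-2 selection does better; minimum is 8.

8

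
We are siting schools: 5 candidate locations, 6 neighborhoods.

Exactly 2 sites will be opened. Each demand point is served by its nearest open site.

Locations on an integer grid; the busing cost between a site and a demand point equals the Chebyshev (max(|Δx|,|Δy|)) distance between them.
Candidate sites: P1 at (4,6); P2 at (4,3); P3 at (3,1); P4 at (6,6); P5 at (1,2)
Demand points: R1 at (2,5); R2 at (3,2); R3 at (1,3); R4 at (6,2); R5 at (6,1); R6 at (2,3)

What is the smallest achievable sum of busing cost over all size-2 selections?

Open {P2, P5}.
  R1→P2 2, R2→P2 1, R3→P5 1, R4→P2 2, R5→P2 2, R6→P5 1  ⇒ total 9.
Compare {P2, P3}: total 11.
Compare {P1, P2}: total 12.
No size-2 selection does better; minimum is 9.

9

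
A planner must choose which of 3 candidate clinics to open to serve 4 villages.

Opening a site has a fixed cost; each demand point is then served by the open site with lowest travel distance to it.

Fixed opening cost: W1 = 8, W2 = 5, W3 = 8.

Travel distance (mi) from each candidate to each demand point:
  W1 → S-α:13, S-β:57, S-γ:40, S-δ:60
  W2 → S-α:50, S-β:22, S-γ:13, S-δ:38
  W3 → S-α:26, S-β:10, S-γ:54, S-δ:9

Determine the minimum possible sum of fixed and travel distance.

66

Open {W1, W2, W3}: assign each demand point to its cheapest open site.
  S-α→W1 13, S-β→W3 10, S-γ→W2 13, S-δ→W3 9
  travel distance 45, fixed 21 → total 66.
Compare {W2, W3}: travel distance 58 + fixed 13 = 71.
Compare {W1, W3}: travel distance 72 + fixed 16 = 88.
Compare {W1, W2}: travel distance 86 + fixed 13 = 99.
All other subsets cost ≥ 71. Minimum total cost: 66.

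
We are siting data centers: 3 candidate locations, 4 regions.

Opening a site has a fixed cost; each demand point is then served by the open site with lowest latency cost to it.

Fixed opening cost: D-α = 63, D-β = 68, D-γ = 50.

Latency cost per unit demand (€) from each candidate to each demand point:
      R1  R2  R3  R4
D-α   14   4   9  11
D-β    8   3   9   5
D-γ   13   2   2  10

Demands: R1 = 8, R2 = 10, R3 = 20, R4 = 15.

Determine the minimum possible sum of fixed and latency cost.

Open {D-β, D-γ}: assign each demand point to its cheapest open site.
  R1→D-β 8×8=64, R2→D-γ 10×2=20, R3→D-γ 20×2=40, R4→D-β 15×5=75
  latency cost 199, fixed 118 → total 317.
Compare {D-γ}: latency cost 314 + fixed 50 = 364.
Compare {D-α, D-β, D-γ}: latency cost 199 + fixed 181 = 380.
Compare {D-β}: latency cost 349 + fixed 68 = 417.
All other subsets cost ≥ 364. Minimum total cost: 317.

317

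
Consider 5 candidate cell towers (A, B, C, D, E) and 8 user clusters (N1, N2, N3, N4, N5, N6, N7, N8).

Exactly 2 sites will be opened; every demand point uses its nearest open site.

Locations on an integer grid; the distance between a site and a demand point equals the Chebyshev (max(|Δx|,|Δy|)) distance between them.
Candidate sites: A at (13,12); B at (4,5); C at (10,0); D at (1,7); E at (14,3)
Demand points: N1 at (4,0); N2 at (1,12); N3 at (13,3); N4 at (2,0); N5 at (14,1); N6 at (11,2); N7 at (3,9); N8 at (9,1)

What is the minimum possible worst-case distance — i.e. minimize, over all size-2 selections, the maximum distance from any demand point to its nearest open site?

Open {B, C}.
  Farthest demand point is N2 at distance 7 (to B); all others are ≤ 7.
With {B, E} the worst case is 7.
With {C, D} the worst case is 7.
No size-2 selection achieves below 7.

7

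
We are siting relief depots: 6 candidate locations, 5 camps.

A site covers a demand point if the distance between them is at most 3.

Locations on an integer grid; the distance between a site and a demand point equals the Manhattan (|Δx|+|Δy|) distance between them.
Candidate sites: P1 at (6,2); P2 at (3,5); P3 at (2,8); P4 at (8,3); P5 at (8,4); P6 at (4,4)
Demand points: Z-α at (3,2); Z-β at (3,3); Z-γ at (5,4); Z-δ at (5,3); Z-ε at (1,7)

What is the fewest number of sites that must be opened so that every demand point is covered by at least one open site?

Coverage sets (demand points within 3 of each site):
  P1: {Z-α, Z-γ, Z-δ}
  P2: {Z-α, Z-β, Z-γ}
  P3: {Z-ε}
  P4: {Z-δ}
  P5: {Z-γ}
  P6: {Z-α, Z-β, Z-γ, Z-δ}
No single site covers all 5 demand points.
But {P3, P6} covers everything, so the minimum is 2.

2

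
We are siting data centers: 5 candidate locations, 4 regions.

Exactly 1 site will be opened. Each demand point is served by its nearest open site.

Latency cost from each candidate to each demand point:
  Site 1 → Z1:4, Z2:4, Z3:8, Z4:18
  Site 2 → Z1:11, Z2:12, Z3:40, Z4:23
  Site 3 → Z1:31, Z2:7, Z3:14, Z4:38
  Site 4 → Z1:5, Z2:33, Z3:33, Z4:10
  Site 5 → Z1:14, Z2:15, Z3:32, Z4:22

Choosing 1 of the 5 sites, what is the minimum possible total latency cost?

Open {Site 1}.
  Z1→Site 1 4, Z2→Site 1 4, Z3→Site 1 8, Z4→Site 1 18  ⇒ total 34.
Compare {Site 4}: total 81.
Compare {Site 5}: total 83.
No size-1 selection does better; minimum is 34.

34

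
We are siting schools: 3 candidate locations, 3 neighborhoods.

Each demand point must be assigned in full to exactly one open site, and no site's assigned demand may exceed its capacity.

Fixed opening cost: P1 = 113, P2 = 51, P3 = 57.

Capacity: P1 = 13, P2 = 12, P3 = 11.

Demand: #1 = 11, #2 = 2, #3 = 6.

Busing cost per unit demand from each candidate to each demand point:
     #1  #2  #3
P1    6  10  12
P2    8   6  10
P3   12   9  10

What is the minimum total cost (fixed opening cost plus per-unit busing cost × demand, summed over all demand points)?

Open {P2, P3}; cheapest assignment that respects the capacities:
  P2 (cap 12, load 11): #1 — cost 11×8 = 88
  P3 (cap 11, load 8): #2, #3 — cost 2×9 + 6×10 = 78
  Shipping 166, fixed 108 → total 274.
  Any other capacity-feasible assignment to {P2, P3} ships for at least 166.
Compare {P1, P2}: its best feasible assignment gives total 302.
Compare {P1, P3}: its best feasible assignment gives total 314.
Every other set of open sites that can feasibly serve all demand totals ≥ 302 even under its best assignment. Minimum: 274.

274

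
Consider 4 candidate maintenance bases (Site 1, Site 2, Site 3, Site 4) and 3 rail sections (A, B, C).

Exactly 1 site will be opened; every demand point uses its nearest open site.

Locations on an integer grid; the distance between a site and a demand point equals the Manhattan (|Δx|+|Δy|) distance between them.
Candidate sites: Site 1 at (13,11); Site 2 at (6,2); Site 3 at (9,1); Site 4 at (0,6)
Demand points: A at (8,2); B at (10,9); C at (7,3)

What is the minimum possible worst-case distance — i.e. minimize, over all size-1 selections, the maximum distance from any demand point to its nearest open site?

Open {Site 3}.
  Farthest demand point is B at distance 9 (to Site 3); all others are ≤ 9.
With {Site 2} the worst case is 11.
With {Site 4} the worst case is 13.
No size-1 selection achieves below 9.

9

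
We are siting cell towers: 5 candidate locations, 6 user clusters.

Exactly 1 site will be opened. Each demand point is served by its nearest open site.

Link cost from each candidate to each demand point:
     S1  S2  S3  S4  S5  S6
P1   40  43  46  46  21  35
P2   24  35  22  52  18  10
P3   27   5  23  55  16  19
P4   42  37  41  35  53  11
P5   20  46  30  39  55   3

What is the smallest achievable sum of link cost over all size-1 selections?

145

Open {P3}.
  S1→P3 27, S2→P3 5, S3→P3 23, S4→P3 55, S5→P3 16, S6→P3 19  ⇒ total 145.
Compare {P2}: total 161.
Compare {P5}: total 193.
No size-1 selection does better; minimum is 145.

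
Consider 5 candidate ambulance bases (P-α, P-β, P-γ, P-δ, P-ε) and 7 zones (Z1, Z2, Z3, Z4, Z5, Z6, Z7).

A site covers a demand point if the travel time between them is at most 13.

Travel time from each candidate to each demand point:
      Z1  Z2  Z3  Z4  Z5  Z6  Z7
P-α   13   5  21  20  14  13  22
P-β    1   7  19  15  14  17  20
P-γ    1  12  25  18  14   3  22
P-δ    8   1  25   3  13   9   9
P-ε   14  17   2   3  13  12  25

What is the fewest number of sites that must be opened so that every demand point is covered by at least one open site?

Coverage sets (demand points within 13 of each site):
  P-α: {Z1, Z2, Z6}
  P-β: {Z1, Z2}
  P-γ: {Z1, Z2, Z6}
  P-δ: {Z1, Z2, Z4, Z5, Z6, Z7}
  P-ε: {Z3, Z4, Z5, Z6}
No single site covers all 7 demand points.
But {P-δ, P-ε} covers everything, so the minimum is 2.

2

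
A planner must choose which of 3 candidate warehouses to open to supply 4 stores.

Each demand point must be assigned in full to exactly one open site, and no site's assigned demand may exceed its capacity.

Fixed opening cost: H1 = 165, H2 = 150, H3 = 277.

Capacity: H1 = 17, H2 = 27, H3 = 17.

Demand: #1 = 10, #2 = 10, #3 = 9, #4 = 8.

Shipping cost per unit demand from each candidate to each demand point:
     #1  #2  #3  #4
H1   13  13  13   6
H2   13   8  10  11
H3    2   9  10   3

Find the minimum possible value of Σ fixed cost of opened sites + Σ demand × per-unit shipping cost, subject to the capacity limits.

690

Open {H1, H2}; cheapest assignment that respects the capacities:
  H1 (cap 17, load 17): #3, #4 — cost 9×13 + 8×6 = 165
  H2 (cap 27, load 20): #1, #2 — cost 10×13 + 10×8 = 210
  Shipping 375, fixed 315 → total 690.
  Any other capacity-feasible assignment to {H1, H2} ships for at least 375.
Compare {H2, H3}: its best feasible assignment gives total 705.
Compare {H1, H2, H3}: its best feasible assignment gives total 830.
Every other set of open sites that can feasibly serve all demand totals ≥ 705 even under its best assignment. Minimum: 690.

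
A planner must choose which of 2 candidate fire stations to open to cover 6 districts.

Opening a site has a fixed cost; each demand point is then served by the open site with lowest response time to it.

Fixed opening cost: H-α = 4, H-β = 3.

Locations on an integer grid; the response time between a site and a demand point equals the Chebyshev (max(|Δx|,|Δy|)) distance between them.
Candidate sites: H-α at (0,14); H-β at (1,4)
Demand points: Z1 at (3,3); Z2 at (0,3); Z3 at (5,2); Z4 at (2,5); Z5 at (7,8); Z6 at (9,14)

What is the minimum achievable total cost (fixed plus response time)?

27

Open {H-β}: assign each demand point to its cheapest open site.
  Z1→H-β 2, Z2→H-β 1, Z3→H-β 4, Z4→H-β 1, Z5→H-β 6, Z6→H-β 10
  response time 24, fixed 3 → total 27.
Compare {H-α, H-β}: response time 23 + fixed 7 = 30.
Compare {H-α}: response time 59 + fixed 4 = 63.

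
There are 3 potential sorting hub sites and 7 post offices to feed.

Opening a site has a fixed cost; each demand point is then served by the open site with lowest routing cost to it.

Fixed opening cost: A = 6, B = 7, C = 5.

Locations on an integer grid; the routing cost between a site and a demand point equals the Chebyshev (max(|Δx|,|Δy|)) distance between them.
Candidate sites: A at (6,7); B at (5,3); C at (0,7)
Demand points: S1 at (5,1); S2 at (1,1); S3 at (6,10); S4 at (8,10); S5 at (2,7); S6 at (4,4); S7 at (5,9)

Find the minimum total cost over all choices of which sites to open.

32

Open {A, B}: assign each demand point to its cheapest open site.
  S1→B 2, S2→B 4, S3→A 3, S4→A 3, S5→A 4, S6→B 1, S7→A 2
  routing cost 19, fixed 13 → total 32.
Compare {A}: routing cost 27 + fixed 6 = 33.
Compare {A, B, C}: routing cost 17 + fixed 18 = 35.
Compare {A, C}: routing cost 25 + fixed 11 = 36.
All other subsets cost ≥ 33. Minimum total cost: 32.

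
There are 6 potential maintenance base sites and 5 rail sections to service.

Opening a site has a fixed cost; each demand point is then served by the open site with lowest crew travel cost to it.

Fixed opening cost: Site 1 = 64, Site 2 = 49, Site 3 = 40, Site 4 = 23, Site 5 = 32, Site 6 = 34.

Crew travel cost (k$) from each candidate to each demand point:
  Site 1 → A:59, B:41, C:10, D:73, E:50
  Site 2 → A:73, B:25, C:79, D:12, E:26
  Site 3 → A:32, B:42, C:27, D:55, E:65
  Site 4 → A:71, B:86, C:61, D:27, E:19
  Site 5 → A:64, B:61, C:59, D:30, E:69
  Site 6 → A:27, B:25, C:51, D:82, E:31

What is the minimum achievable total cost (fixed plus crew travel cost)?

206

Open {Site 4, Site 6}: assign each demand point to its cheapest open site.
  A→Site 6 27, B→Site 6 25, C→Site 6 51, D→Site 4 27, E→Site 4 19
  crew travel cost 149, fixed 57 → total 206.
Compare {Site 3, Site 4}: crew travel cost 147 + fixed 63 = 210.
Compare {Site 2, Site 3}: crew travel cost 122 + fixed 89 = 211.
Compare {Site 3, Site 4, Site 6}: crew travel cost 125 + fixed 97 = 222.
All other subsets cost ≥ 210. Minimum total cost: 206.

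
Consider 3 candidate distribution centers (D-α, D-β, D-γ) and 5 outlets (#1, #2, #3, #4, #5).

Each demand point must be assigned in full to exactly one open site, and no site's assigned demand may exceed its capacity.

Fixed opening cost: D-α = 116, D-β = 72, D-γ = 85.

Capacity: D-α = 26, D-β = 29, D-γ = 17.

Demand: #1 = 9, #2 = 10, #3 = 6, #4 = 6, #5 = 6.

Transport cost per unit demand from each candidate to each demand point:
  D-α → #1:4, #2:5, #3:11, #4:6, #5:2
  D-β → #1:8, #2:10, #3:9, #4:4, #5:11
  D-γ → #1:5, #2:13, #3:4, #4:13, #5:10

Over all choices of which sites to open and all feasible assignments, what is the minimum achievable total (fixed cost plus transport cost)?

364

Open {D-α, D-β}; cheapest assignment that respects the capacities:
  D-α (cap 26, load 25): #1, #2, #5 — cost 9×4 + 10×5 + 6×2 = 98
  D-β (cap 29, load 12): #3, #4 — cost 6×9 + 6×4 = 78
  Shipping 176, fixed 188 → total 364.
  Any other capacity-feasible assignment to {D-α, D-β} ships for at least 176.
Compare {D-α, D-γ}: its best feasible assignment gives total 368.
Compare {D-β, D-γ}: its best feasible assignment gives total 416.
Every other set of open sites that can feasibly serve all demand totals ≥ 368 even under its best assignment. Minimum: 364.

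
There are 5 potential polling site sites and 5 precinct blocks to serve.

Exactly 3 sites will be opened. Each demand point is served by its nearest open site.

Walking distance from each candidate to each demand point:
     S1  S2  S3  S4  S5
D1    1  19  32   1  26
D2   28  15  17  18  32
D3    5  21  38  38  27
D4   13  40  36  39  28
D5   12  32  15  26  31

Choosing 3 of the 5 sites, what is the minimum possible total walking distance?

Open {D1, D2, D5}.
  S1→D1 1, S2→D2 15, S3→D5 15, S4→D1 1, S5→D1 26  ⇒ total 58.
Compare {D1, D2, D3}: total 60.
Compare {D1, D2, D4}: total 60.
No size-3 selection does better; minimum is 58.

58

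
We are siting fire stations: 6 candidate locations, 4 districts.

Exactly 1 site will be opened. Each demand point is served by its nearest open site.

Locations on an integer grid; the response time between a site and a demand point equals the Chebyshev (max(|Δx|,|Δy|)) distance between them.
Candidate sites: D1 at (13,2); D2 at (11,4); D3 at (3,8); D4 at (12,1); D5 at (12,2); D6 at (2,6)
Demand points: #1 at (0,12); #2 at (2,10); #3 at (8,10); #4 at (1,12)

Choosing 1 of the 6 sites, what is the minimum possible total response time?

Open {D3}.
  #1→D3 4, #2→D3 2, #3→D3 5, #4→D3 4  ⇒ total 15.
Compare {D6}: total 22.
Compare {D2}: total 36.
No size-1 selection does better; minimum is 15.

15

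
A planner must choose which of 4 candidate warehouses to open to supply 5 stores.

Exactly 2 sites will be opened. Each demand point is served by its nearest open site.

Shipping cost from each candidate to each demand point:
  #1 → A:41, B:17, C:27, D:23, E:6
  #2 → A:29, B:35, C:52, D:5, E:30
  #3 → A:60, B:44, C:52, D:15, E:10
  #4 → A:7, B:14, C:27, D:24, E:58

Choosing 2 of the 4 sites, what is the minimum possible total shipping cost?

Open {#3, #4}.
  A→#4 7, B→#4 14, C→#4 27, D→#3 15, E→#3 10  ⇒ total 73.
Compare {#1, #4}: total 77.
Compare {#2, #4}: total 83.
No size-2 selection does better; minimum is 73.

73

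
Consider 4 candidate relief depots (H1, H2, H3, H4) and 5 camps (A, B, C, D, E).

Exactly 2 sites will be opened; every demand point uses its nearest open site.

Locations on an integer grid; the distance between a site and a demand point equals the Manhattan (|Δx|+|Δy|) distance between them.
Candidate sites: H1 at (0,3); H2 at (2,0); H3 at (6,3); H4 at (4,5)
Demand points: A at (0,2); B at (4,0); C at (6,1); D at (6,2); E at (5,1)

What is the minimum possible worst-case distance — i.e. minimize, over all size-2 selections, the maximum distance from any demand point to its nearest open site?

4

Open {H2, H3}.
  Farthest demand point is A at distance 4 (to H2); all others are ≤ 4.
With {H1, H3} the worst case is 5.
With {H2, H4} the worst case is 5.
No size-2 selection achieves below 4.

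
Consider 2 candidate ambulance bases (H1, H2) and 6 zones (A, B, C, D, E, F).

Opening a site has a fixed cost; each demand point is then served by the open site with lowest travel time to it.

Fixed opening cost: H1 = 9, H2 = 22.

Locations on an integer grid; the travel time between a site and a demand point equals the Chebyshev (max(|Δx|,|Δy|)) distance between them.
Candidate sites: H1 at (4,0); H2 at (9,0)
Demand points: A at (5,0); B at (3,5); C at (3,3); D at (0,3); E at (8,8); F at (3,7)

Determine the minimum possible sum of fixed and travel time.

37

Open {H1}: assign each demand point to its cheapest open site.
  A→H1 1, B→H1 5, C→H1 3, D→H1 4, E→H1 8, F→H1 7
  travel time 28, fixed 9 → total 37.
Compare {H1, H2}: travel time 28 + fixed 31 = 59.
Compare {H2}: travel time 40 + fixed 22 = 62.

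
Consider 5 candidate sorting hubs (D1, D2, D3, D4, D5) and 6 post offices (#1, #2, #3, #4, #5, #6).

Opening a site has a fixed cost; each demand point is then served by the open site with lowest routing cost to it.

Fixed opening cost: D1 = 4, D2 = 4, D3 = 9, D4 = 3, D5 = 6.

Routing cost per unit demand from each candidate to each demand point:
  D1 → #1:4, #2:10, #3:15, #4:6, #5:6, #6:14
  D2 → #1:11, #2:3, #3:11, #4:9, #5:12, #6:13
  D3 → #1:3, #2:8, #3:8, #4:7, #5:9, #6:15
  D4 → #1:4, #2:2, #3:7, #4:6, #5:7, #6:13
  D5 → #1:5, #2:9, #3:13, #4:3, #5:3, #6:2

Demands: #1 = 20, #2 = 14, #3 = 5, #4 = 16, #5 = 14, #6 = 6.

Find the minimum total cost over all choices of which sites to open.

Open {D3, D4, D5}: assign each demand point to its cheapest open site.
  #1→D3 20×3=60, #2→D4 14×2=28, #3→D4 5×7=35, #4→D5 16×3=48, #5→D5 14×3=42, #6→D5 6×2=12
  routing cost 225, fixed 18 → total 243.
Compare {D1, D3, D4, D5}: routing cost 225 + fixed 22 = 247.
Compare {D2, D3, D4, D5}: routing cost 225 + fixed 22 = 247.
Compare {D1, D2, D3, D4, D5}: routing cost 225 + fixed 26 = 251.
All other subsets cost ≥ 247. Minimum total cost: 243.

243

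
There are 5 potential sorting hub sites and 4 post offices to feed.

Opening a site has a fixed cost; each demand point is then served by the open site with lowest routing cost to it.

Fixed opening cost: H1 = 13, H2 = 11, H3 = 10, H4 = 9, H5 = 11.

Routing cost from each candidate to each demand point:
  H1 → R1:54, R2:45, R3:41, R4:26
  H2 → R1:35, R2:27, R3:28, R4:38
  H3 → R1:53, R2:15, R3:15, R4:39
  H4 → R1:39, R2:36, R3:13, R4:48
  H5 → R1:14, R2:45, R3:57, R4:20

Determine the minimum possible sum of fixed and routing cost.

85

Open {H3, H5}: assign each demand point to its cheapest open site.
  R1→H5 14, R2→H3 15, R3→H3 15, R4→H5 20
  routing cost 64, fixed 21 → total 85.
Compare {H3, H4, H5}: routing cost 62 + fixed 30 = 92.
Compare {H2, H3, H5}: routing cost 64 + fixed 32 = 96.
Compare {H1, H3, H5}: routing cost 64 + fixed 34 = 98.
All other subsets cost ≥ 92. Minimum total cost: 85.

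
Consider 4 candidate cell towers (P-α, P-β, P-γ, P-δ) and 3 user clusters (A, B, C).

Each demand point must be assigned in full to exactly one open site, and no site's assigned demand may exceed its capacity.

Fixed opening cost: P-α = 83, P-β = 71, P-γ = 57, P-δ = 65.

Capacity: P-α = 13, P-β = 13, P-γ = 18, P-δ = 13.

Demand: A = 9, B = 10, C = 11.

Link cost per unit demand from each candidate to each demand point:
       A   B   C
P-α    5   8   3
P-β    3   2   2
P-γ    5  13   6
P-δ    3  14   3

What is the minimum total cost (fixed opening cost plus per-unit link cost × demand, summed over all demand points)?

291

Open {P-β, P-γ, P-δ}; cheapest assignment that respects the capacities:
  P-β (cap 13, load 10): B — cost 10×2 = 20
  P-γ (cap 18, load 9): A — cost 9×5 = 45
  P-δ (cap 13, load 11): C — cost 11×3 = 33
  Shipping 98, fixed 193 → total 291.
  Any other capacity-feasible assignment to {P-β, P-γ, P-δ} ships for at least 98.
Compare {P-α, P-β, P-δ}: its best feasible assignment gives total 299.
Compare {P-α, P-β, P-γ}: its best feasible assignment gives total 309.
Every other set of open sites that can feasibly serve all demand totals ≥ 299 even under its best assignment. Minimum: 291.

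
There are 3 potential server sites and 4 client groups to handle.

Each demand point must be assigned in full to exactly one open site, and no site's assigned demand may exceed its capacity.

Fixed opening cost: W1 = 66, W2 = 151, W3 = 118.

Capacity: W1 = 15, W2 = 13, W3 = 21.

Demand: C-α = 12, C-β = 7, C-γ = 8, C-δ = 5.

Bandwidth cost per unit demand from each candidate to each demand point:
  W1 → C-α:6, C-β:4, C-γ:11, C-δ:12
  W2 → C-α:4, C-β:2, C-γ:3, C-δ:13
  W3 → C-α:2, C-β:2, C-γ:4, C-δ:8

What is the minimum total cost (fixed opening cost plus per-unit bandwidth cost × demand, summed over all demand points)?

328

Open {W1, W3}; cheapest assignment that respects the capacities:
  W1 (cap 15, load 12): C-β, C-δ — cost 7×4 + 5×12 = 88
  W3 (cap 21, load 20): C-α, C-γ — cost 12×2 + 8×4 = 56
  Shipping 144, fixed 184 → total 328.
  Any other capacity-feasible assignment to {W1, W3} ships for at least 144.
Compare {W2, W3}: its best feasible assignment gives total 396.
Compare {W1, W2, W3}: its best feasible assignment gives total 451.
Every other set of open sites that can feasibly serve all demand totals ≥ 396 even under its best assignment. Minimum: 328.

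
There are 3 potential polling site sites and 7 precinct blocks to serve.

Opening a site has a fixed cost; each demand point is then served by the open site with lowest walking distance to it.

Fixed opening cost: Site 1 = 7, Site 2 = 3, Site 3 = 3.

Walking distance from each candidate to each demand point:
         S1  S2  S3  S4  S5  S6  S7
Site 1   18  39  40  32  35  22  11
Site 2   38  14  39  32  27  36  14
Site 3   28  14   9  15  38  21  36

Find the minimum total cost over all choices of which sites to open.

Open {Site 1, Site 2, Site 3}: assign each demand point to its cheapest open site.
  S1→Site 1 18, S2→Site 2 14, S3→Site 3 9, S4→Site 3 15, S5→Site 2 27, S6→Site 3 21, S7→Site 1 11
  walking distance 115, fixed 13 → total 128.
Compare {Site 1, Site 3}: walking distance 123 + fixed 10 = 133.
Compare {Site 2, Site 3}: walking distance 128 + fixed 6 = 134.
Compare {Site 3}: walking distance 161 + fixed 3 = 164.
All other subsets cost ≥ 133. Minimum total cost: 128.

128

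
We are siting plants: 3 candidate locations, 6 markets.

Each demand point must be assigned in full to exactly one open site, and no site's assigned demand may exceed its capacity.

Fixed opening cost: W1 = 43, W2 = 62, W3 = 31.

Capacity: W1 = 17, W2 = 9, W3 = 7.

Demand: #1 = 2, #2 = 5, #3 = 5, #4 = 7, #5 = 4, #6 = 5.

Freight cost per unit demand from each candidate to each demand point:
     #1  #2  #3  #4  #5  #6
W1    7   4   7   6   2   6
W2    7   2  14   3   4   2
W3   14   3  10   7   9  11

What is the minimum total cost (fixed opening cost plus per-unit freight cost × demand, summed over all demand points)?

259

Open {W1, W2, W3}; cheapest assignment that respects the capacities:
  W1 (cap 17, load 16): #1, #3, #5, #6 — cost 2×7 + 5×7 + 4×2 + 5×6 = 87
  W2 (cap 9, load 7): #4 — cost 7×3 = 21
  W3 (cap 7, load 5): #2 — cost 5×3 = 15
  Shipping 123, fixed 136 → total 259.
  Any other capacity-feasible assignment to {W1, W2, W3} ships for at least 123.
Total demand is 28 and no other set of sites has combined capacity ≥ 28, so {W1, W2, W3} is the only feasible choice of open sites. Minimum: 259.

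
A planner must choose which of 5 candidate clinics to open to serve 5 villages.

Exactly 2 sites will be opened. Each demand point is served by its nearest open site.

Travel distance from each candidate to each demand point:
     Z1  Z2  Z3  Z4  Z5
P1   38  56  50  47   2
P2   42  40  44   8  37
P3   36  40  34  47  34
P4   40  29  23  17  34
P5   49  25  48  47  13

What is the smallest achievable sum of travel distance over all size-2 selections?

Open {P1, P4}.
  Z1→P1 38, Z2→P4 29, Z3→P4 23, Z4→P4 17, Z5→P1 2  ⇒ total 109.
Compare {P4, P5}: total 118.
Compare {P1, P2}: total 132.
No size-2 selection does better; minimum is 109.

109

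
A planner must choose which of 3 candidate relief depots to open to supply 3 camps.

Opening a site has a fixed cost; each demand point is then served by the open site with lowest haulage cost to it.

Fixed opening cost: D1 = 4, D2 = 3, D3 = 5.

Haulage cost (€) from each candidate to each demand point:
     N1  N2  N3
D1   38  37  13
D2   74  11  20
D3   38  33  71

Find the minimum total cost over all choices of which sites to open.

Open {D1, D2}: assign each demand point to its cheapest open site.
  N1→D1 38, N2→D2 11, N3→D1 13
  haulage cost 62, fixed 7 → total 69.
Compare {D1, D2, D3}: haulage cost 62 + fixed 12 = 74.
Compare {D2, D3}: haulage cost 69 + fixed 8 = 77.
Compare {D1}: haulage cost 88 + fixed 4 = 92.
All other subsets cost ≥ 74. Minimum total cost: 69.

69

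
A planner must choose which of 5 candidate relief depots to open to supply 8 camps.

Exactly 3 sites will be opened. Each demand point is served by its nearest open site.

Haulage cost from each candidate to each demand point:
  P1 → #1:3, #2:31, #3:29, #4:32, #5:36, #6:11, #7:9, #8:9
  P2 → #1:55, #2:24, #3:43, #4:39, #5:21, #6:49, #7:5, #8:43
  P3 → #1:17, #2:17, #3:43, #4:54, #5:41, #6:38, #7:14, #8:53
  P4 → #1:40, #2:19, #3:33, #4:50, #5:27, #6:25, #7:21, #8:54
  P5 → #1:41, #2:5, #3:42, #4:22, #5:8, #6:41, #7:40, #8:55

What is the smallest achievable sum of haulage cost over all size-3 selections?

92

Open {P1, P2, P5}.
  #1→P1 3, #2→P5 5, #3→P1 29, #4→P5 22, #5→P5 8, #6→P1 11, #7→P2 5, #8→P1 9  ⇒ total 92.
Compare {P1, P3, P5}: total 96.
Compare {P1, P4, P5}: total 96.
No size-3 selection does better; minimum is 92.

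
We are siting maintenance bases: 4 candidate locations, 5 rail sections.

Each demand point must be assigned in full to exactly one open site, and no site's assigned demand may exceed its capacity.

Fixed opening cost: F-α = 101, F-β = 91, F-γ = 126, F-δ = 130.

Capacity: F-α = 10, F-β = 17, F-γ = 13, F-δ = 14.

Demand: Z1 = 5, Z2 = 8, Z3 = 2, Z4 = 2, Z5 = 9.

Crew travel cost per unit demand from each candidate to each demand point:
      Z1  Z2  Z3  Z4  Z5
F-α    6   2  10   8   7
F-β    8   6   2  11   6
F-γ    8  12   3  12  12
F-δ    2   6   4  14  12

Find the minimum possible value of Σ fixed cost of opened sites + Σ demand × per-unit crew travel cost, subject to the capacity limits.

322

Open {F-α, F-β}; cheapest assignment that respects the capacities:
  F-α (cap 10, load 10): Z2, Z4 — cost 8×2 + 2×8 = 32
  F-β (cap 17, load 16): Z1, Z3, Z5 — cost 5×8 + 2×2 + 9×6 = 98
  Shipping 130, fixed 192 → total 322.
  Any other capacity-feasible assignment to {F-α, F-β} ships for at least 130.
Compare {F-β, F-δ}: its best feasible assignment gives total 359.
Compare {F-β, F-γ}: its best feasible assignment gives total 389.
Every other set of open sites that can feasibly serve all demand totals ≥ 359 even under its best assignment. Minimum: 322.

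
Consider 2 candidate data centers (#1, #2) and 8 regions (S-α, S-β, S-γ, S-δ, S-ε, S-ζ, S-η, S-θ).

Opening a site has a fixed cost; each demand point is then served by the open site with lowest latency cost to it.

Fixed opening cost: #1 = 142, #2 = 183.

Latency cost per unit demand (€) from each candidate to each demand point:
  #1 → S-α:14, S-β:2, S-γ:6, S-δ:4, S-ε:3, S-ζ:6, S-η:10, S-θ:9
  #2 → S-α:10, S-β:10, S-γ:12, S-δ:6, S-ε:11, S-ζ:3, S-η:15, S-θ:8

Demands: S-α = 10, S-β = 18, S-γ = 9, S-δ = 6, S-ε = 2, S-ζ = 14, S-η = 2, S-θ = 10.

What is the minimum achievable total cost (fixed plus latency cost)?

Open {#1}: assign each demand point to its cheapest open site.
  S-α→#1 10×14=140, S-β→#1 18×2=36, S-γ→#1 9×6=54, S-δ→#1 6×4=24, S-ε→#1 2×3=6, S-ζ→#1 14×6=84, S-η→#1 2×10=20, S-θ→#1 10×9=90
  latency cost 454, fixed 142 → total 596.
Compare {#1, #2}: latency cost 362 + fixed 325 = 687.
Compare {#2}: latency cost 598 + fixed 183 = 781.

596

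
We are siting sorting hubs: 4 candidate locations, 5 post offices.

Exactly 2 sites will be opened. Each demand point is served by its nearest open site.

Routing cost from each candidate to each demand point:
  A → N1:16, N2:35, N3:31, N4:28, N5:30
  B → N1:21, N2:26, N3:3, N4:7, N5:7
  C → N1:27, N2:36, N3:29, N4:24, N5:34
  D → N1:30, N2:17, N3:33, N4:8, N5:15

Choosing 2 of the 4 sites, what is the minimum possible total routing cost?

Open {B, D}.
  N1→B 21, N2→D 17, N3→B 3, N4→B 7, N5→B 7  ⇒ total 55.
Compare {A, B}: total 59.
Compare {B, C}: total 64.
No size-2 selection does better; minimum is 55.

55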